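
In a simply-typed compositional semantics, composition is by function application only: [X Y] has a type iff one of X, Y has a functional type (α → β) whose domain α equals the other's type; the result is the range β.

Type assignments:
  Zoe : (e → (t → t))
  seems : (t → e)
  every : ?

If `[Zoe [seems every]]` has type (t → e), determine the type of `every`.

For [Zoe [seems every]] to have type (t → e) with Zoe of type (e → (t → t)), [seems every] must be the function: [seems every] : ((e → (t → t)) → (t → e)).
For [seems every] to have type ((e → (t → t)) → (t → e)) with seems of type (t → e), every must be the function: every : ((t → e) → ((e → (t → t)) → (t → e))).

((t → e) → ((e → (t → t)) → (t → e)))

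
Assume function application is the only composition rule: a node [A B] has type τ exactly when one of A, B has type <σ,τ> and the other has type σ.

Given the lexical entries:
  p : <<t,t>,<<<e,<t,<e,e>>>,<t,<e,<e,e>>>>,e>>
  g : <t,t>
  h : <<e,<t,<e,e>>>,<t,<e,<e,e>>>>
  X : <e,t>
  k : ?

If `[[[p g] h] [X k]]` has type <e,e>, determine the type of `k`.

[[[p g] h] [X k]] is required to be <e,e>. [[p g] h] : e cannot yield <e,e> as functor, so [X k] : <e,<e,e>>.
[X k] is required to be <e,<e,e>>. X : <e,t> cannot yield <e,<e,e>> as functor, so k : <<e,t>,<e,<e,e>>>.

<<e,t>,<e,<e,e>>>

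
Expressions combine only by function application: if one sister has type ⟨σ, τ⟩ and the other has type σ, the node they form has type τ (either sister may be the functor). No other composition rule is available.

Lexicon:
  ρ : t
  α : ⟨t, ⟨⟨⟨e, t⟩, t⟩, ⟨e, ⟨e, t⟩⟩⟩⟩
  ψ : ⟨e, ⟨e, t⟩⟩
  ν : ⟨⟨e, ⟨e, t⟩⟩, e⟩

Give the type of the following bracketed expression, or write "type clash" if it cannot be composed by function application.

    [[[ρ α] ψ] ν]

type clash

[ρ α] — α of type ⟨t, ⟨⟨⟨e, t⟩, t⟩, ⟨e, ⟨e, t⟩⟩⟩⟩ combines with ρ of type t: type ⟨⟨⟨e, t⟩, t⟩, ⟨e, ⟨e, t⟩⟩⟩.
At [[ρ α] ψ]: neither ⟨⟨⟨e, t⟩, t⟩, ⟨e, ⟨e, t⟩⟩⟩ nor ⟨e, ⟨e, t⟩⟩ can take the other as argument; the node is ill-typed.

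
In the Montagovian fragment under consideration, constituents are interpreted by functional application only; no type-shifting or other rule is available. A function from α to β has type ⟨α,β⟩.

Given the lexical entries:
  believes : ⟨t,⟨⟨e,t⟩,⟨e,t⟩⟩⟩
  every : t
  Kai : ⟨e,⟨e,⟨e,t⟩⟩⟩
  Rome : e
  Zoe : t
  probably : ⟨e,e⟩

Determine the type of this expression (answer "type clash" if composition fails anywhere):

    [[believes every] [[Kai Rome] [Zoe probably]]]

type clash

[believes every]: functor believes : ⟨t,⟨⟨e,t⟩,⟨e,t⟩⟩⟩, argument every : t; result ⟨⟨e,t⟩,⟨e,t⟩⟩.
[Kai Rome]: functor Kai : ⟨e,⟨e,⟨e,t⟩⟩⟩, argument Rome : e; result ⟨e,⟨e,t⟩⟩.
At [Zoe probably]: neither t nor ⟨e,e⟩ can take the other as argument; the node is ill-typed.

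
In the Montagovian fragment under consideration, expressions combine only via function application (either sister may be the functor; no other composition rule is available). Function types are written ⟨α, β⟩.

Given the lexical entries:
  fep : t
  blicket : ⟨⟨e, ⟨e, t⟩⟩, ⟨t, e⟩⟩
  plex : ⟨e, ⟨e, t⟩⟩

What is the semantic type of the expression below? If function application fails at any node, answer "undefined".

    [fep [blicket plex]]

[blicket plex] — blicket of type ⟨⟨e, ⟨e, t⟩⟩, ⟨t, e⟩⟩ combines with plex of type ⟨e, ⟨e, t⟩⟩: type ⟨t, e⟩.
[fep [blicket plex]] — [blicket plex] of type ⟨t, e⟩ combines with fep of type t: type e.

e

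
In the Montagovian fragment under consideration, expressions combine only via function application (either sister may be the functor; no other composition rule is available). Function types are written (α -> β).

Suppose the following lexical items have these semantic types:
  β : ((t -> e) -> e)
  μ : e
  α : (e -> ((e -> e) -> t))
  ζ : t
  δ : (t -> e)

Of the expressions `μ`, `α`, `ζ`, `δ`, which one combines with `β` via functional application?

δ

μ : e — no; β wants (t -> e), and μ wants nothing (atomic).
α : (e -> ((e -> e) -> t)) — no; β wants (t -> e), and α wants e.
ζ : t — no; β wants (t -> e), and ζ wants nothing (atomic).
δ — combines: β : ((t -> e) -> e) takes δ : (t -> e) as argument, giving e.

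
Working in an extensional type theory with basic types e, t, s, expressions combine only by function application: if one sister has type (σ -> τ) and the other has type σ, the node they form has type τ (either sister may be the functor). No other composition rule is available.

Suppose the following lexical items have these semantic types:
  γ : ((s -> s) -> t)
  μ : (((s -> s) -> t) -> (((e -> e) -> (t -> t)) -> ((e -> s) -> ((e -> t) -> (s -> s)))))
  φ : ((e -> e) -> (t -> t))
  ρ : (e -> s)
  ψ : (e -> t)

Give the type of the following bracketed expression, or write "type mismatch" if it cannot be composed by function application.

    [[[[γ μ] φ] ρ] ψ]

[γ μ]: functor μ : (((s -> s) -> t) -> (((e -> e) -> (t -> t)) -> ((e -> s) -> ((e -> t) -> (s -> s))))), argument γ : ((s -> s) -> t); result (((e -> e) -> (t -> t)) -> ((e -> s) -> ((e -> t) -> (s -> s)))).
[[γ μ] φ]: functor [γ μ] : (((e -> e) -> (t -> t)) -> ((e -> s) -> ((e -> t) -> (s -> s)))), argument φ : ((e -> e) -> (t -> t)); result ((e -> s) -> ((e -> t) -> (s -> s))).
[[[γ μ] φ] ρ]: functor [[γ μ] φ] : ((e -> s) -> ((e -> t) -> (s -> s))), argument ρ : (e -> s); result ((e -> t) -> (s -> s)).
[[[[γ μ] φ] ρ] ψ]: functor [[[γ μ] φ] ρ] : ((e -> t) -> (s -> s)), argument ψ : (e -> t); result (s -> s).

(s -> s)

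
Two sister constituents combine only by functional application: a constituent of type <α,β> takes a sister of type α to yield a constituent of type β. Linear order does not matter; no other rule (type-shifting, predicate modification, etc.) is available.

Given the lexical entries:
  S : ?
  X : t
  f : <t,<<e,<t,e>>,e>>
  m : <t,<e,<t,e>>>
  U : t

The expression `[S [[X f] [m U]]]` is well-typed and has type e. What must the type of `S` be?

<e,e>

For [S [[X f] [m U]]] to have type e with [[X f] [m U]] of type e, S must be the function: S : <e,e>.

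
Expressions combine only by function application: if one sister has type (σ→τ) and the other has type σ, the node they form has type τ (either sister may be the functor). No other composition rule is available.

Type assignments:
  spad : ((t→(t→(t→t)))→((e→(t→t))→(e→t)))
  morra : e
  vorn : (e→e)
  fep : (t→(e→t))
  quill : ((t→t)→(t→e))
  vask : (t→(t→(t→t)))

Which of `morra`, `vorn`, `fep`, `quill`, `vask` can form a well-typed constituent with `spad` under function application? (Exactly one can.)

vask

morra : e — does not combine with spad.
vorn : (e→e) — does not combine with spad.
fep : (t→(e→t)) — does not combine with spad.
quill : ((t→t)→(t→e)) — does not combine with spad.
vask — combines: spad : ((t→(t→(t→t)))→((e→(t→t))→(e→t))) takes vask : (t→(t→(t→t))) as argument, giving ((e→(t→t))→(e→t)).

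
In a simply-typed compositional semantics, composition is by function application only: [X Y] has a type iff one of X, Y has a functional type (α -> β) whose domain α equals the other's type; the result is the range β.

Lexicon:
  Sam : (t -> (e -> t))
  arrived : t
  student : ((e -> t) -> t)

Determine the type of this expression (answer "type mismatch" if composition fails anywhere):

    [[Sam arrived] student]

[Sam arrived]: functor Sam : (t -> (e -> t)), argument arrived : t; result (e -> t).
[[Sam arrived] student]: functor student : ((e -> t) -> t), argument [Sam arrived] : (e -> t); result t.

t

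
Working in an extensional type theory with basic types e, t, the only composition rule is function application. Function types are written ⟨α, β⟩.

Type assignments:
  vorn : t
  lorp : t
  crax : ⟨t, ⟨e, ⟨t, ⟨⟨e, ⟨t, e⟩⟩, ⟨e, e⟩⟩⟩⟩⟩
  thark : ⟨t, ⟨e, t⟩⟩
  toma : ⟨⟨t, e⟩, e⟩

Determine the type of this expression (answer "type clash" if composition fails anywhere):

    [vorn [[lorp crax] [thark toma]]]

type clash

[lorp crax]: ⟨t, ⟨e, ⟨t, ⟨⟨e, ⟨t, e⟩⟩, ⟨e, e⟩⟩⟩⟩⟩ applied to t yields ⟨e, ⟨t, ⟨⟨e, ⟨t, e⟩⟩, ⟨e, e⟩⟩⟩⟩.
[thark toma]: ⟨t, ⟨e, t⟩⟩ and ⟨⟨t, e⟩, e⟩ cannot combine by function application — type clash.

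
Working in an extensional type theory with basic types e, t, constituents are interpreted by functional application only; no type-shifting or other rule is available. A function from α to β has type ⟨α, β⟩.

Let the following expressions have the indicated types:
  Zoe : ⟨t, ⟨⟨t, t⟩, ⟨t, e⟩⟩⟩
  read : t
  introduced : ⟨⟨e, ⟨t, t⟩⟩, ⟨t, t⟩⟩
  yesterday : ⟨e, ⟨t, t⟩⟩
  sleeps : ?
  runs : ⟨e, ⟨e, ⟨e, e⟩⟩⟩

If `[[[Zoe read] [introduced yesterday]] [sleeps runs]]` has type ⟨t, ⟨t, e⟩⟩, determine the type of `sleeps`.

[[[Zoe read] [introduced yesterday]] [sleeps runs]] must have type ⟨t, ⟨t, e⟩⟩. The sister [[Zoe read] [introduced yesterday]] has type ⟨t, e⟩; that is not a function onto ⟨t, ⟨t, e⟩⟩, so [sleeps runs] must be the functor, of type ⟨⟨t, e⟩, ⟨t, ⟨t, e⟩⟩⟩.
[sleeps runs] must have type ⟨⟨t, e⟩, ⟨t, ⟨t, e⟩⟩⟩. The sister runs has type ⟨e, ⟨e, ⟨e, e⟩⟩⟩; that is not a function onto ⟨⟨t, e⟩, ⟨t, ⟨t, e⟩⟩⟩, so sleeps must be the functor, of type ⟨⟨e, ⟨e, ⟨e, e⟩⟩⟩, ⟨⟨t, e⟩, ⟨t, ⟨t, e⟩⟩⟩⟩.

⟨⟨e, ⟨e, ⟨e, e⟩⟩⟩, ⟨⟨t, e⟩, ⟨t, ⟨t, e⟩⟩⟩⟩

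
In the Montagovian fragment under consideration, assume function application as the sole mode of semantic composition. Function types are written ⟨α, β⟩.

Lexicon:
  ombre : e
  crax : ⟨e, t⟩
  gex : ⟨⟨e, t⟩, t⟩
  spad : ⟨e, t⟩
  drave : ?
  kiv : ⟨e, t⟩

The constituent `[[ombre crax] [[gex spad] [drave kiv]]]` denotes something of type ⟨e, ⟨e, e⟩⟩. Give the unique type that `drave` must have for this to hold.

For [[ombre crax] [[gex spad] [drave kiv]]] to have type ⟨e, ⟨e, e⟩⟩ with [ombre crax] of type t, [[gex spad] [drave kiv]] must be the function: [[gex spad] [drave kiv]] : ⟨t, ⟨e, ⟨e, e⟩⟩⟩.
For [[gex spad] [drave kiv]] to have type ⟨t, ⟨e, ⟨e, e⟩⟩⟩ with [gex spad] of type t, [drave kiv] must be the function: [drave kiv] : ⟨t, ⟨t, ⟨e, ⟨e, e⟩⟩⟩⟩.
For [drave kiv] to have type ⟨t, ⟨t, ⟨e, ⟨e, e⟩⟩⟩⟩ with kiv of type ⟨e, t⟩, drave must be the function: drave : ⟨⟨e, t⟩, ⟨t, ⟨t, ⟨e, ⟨e, e⟩⟩⟩⟩⟩.

⟨⟨e, t⟩, ⟨t, ⟨t, ⟨e, ⟨e, e⟩⟩⟩⟩⟩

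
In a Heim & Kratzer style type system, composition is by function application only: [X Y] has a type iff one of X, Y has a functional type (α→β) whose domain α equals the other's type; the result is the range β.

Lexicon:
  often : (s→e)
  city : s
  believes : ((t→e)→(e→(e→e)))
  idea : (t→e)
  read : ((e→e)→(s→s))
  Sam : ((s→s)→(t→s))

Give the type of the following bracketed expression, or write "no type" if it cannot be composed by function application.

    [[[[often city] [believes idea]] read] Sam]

[often city] — often of type (s→e) combines with city of type s: type e.
[believes idea] — believes of type ((t→e)→(e→(e→e))) combines with idea of type (t→e): type (e→(e→e)).
[[often city] [believes idea]] — [believes idea] of type (e→(e→e)) combines with [often city] of type e: type (e→e).
[[[often city] [believes idea]] read] — read of type ((e→e)→(s→s)) combines with [[often city] [believes idea]] of type (e→e): type (s→s).
[[[[often city] [believes idea]] read] Sam] — Sam of type ((s→s)→(t→s)) combines with [[[often city] [believes idea]] read] of type (s→s): type (t→s).

(t→s)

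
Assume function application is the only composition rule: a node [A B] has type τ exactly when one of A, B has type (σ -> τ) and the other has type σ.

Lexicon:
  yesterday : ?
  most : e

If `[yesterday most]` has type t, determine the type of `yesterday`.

[yesterday most] must have type t. The sister most has type e; that is not a function onto t, so yesterday must be the functor, of type (e -> t).

(e -> t)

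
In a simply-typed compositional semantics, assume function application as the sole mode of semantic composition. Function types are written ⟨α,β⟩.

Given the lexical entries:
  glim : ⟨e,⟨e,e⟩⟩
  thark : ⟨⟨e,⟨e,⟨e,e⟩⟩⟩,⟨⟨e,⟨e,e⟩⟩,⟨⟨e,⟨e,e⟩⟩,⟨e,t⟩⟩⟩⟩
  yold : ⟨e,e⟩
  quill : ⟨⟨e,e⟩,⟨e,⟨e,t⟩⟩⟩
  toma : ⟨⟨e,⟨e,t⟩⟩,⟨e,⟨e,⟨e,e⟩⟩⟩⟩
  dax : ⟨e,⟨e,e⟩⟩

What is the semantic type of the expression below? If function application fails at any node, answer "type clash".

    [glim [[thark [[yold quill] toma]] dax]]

⟨e,t⟩

At [yold quill], quill : ⟨⟨e,e⟩,⟨e,⟨e,t⟩⟩⟩ takes yold : ⟨e,e⟩, giving ⟨e,⟨e,t⟩⟩.
At [[yold quill] toma], toma : ⟨⟨e,⟨e,t⟩⟩,⟨e,⟨e,⟨e,e⟩⟩⟩⟩ takes [yold quill] : ⟨e,⟨e,t⟩⟩, giving ⟨e,⟨e,⟨e,e⟩⟩⟩.
At [thark [[yold quill] toma]], thark : ⟨⟨e,⟨e,⟨e,e⟩⟩⟩,⟨⟨e,⟨e,e⟩⟩,⟨⟨e,⟨e,e⟩⟩,⟨e,t⟩⟩⟩⟩ takes [[yold quill] toma] : ⟨e,⟨e,⟨e,e⟩⟩⟩, giving ⟨⟨e,⟨e,e⟩⟩,⟨⟨e,⟨e,e⟩⟩,⟨e,t⟩⟩⟩.
At [[thark [[yold quill] toma]] dax], [thark [[yold quill] toma]] : ⟨⟨e,⟨e,e⟩⟩,⟨⟨e,⟨e,e⟩⟩,⟨e,t⟩⟩⟩ takes dax : ⟨e,⟨e,e⟩⟩, giving ⟨⟨e,⟨e,e⟩⟩,⟨e,t⟩⟩.
At [glim [[thark [[yold quill] toma]] dax]], [[thark [[yold quill] toma]] dax] : ⟨⟨e,⟨e,e⟩⟩,⟨e,t⟩⟩ takes glim : ⟨e,⟨e,e⟩⟩, giving ⟨e,t⟩.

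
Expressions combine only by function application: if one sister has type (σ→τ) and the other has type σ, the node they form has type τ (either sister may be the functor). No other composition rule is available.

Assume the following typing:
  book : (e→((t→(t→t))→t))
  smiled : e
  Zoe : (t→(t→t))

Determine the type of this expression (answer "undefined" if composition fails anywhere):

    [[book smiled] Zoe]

[book smiled] — book of type (e→((t→(t→t))→t)) combines with smiled of type e: type ((t→(t→t))→t).
[[book smiled] Zoe] — [book smiled] of type ((t→(t→t))→t) combines with Zoe of type (t→(t→t)): type t.

t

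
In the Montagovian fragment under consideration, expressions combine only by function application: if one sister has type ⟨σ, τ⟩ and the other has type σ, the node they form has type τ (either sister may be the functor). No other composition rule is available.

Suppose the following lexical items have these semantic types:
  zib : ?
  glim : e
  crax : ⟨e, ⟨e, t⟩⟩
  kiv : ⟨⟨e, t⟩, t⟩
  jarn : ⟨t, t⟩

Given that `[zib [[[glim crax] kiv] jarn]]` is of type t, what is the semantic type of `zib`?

[zib [[[glim crax] kiv] jarn]] is required to be t. [[[glim crax] kiv] jarn] : t cannot yield t as functor, so zib : ⟨t, t⟩.

⟨t, t⟩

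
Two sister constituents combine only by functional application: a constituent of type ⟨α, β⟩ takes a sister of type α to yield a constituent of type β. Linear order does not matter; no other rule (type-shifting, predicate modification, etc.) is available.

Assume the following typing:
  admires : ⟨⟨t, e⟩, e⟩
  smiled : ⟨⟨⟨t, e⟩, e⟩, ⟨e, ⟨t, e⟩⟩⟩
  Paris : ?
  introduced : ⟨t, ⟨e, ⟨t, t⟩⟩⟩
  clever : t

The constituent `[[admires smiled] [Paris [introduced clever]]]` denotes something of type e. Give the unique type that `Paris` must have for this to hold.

⟨⟨e, ⟨t, t⟩⟩, ⟨⟨e, ⟨t, e⟩⟩, e⟩⟩

[[admires smiled] [Paris [introduced clever]]] must have type e. The sister [admires smiled] has type ⟨e, ⟨t, e⟩⟩; that is not a function onto e, so [Paris [introduced clever]] must be the functor, of type ⟨⟨e, ⟨t, e⟩⟩, e⟩.
[Paris [introduced clever]] must have type ⟨⟨e, ⟨t, e⟩⟩, e⟩. The sister [introduced clever] has type ⟨e, ⟨t, t⟩⟩; that is not a function onto ⟨⟨e, ⟨t, e⟩⟩, e⟩, so Paris must be the functor, of type ⟨⟨e, ⟨t, t⟩⟩, ⟨⟨e, ⟨t, e⟩⟩, e⟩⟩.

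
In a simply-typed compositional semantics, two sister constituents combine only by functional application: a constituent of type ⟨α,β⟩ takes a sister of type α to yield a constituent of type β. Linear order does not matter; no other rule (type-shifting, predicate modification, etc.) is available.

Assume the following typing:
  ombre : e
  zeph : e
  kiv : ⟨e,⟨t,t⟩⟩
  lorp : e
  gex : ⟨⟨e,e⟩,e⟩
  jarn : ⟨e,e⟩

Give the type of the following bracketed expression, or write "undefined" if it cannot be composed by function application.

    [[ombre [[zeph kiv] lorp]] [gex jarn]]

At [zeph kiv], kiv : ⟨e,⟨t,t⟩⟩ takes zeph : e, giving ⟨t,t⟩.
At [[zeph kiv] lorp]: neither ⟨t,t⟩ nor e can take the other as argument; the node is ill-typed.

undefined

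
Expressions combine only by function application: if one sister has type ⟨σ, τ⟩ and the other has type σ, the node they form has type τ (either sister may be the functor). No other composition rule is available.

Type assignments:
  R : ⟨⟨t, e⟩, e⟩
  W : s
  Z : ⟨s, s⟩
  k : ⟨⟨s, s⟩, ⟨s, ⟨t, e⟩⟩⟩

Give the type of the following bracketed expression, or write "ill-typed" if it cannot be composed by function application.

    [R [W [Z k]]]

e

[Z k]: functor k : ⟨⟨s, s⟩, ⟨s, ⟨t, e⟩⟩⟩, argument Z : ⟨s, s⟩; result ⟨s, ⟨t, e⟩⟩.
[W [Z k]]: functor [Z k] : ⟨s, ⟨t, e⟩⟩, argument W : s; result ⟨t, e⟩.
[R [W [Z k]]]: functor R : ⟨⟨t, e⟩, e⟩, argument [W [Z k]] : ⟨t, e⟩; result e.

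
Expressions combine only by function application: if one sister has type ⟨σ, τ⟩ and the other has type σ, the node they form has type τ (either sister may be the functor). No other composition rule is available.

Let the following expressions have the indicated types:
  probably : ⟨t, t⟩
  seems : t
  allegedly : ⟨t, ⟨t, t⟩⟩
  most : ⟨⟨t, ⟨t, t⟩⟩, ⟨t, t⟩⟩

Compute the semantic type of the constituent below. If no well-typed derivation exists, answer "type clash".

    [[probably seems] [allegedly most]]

t

[probably seems]: functor probably : ⟨t, t⟩, argument seems : t; result t.
[allegedly most]: functor most : ⟨⟨t, ⟨t, t⟩⟩, ⟨t, t⟩⟩, argument allegedly : ⟨t, ⟨t, t⟩⟩; result ⟨t, t⟩.
[[probably seems] [allegedly most]]: functor [allegedly most] : ⟨t, t⟩, argument [probably seems] : t; result t.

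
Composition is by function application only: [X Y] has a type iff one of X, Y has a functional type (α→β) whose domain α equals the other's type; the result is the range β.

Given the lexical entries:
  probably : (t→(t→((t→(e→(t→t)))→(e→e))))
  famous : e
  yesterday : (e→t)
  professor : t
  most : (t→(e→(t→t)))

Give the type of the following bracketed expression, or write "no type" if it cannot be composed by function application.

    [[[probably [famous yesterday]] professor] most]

[famous yesterday]: (e→t) applied to e yields t.
[probably [famous yesterday]]: (t→(t→((t→(e→(t→t)))→(e→e)))) applied to t yields (t→((t→(e→(t→t)))→(e→e))).
[[probably [famous yesterday]] professor]: (t→((t→(e→(t→t)))→(e→e))) applied to t yields ((t→(e→(t→t)))→(e→e)).
[[[probably [famous yesterday]] professor] most]: ((t→(e→(t→t)))→(e→e)) applied to (t→(e→(t→t))) yields (e→e).

(e→e)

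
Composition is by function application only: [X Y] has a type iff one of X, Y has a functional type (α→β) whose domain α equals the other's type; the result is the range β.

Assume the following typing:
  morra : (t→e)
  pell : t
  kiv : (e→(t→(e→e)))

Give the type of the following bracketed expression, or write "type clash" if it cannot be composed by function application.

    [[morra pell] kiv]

(t→(e→e))

At [morra pell], morra : (t→e) takes pell : t, giving e.
At [[morra pell] kiv], kiv : (e→(t→(e→e))) takes [morra pell] : e, giving (t→(e→e)).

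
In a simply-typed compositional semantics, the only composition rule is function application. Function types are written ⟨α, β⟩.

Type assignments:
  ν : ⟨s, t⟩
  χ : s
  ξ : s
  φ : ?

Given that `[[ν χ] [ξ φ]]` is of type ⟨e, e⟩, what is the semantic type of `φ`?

At [[ν χ] [ξ φ]] (required: ⟨e, e⟩): [ν χ] is t, which is not a function with range ⟨e, e⟩; hence [ξ φ] is the functor — type ⟨t, ⟨e, e⟩⟩.
At [ξ φ] (required: ⟨t, ⟨e, e⟩⟩): ξ is s, which is not a function with range ⟨t, ⟨e, e⟩⟩; hence φ is the functor — type ⟨s, ⟨t, ⟨e, e⟩⟩⟩.

⟨s, ⟨t, ⟨e, e⟩⟩⟩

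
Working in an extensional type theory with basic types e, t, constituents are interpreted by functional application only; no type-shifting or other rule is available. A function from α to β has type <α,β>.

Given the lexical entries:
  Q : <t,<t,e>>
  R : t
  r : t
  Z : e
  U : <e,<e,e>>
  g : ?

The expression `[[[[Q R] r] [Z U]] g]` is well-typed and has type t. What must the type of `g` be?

<e,t>

[[[[Q R] r] [Z U]] g] must have type t. The sister [[[Q R] r] [Z U]] has type e; that is not a function onto t, so g must be the functor, of type <e,t>.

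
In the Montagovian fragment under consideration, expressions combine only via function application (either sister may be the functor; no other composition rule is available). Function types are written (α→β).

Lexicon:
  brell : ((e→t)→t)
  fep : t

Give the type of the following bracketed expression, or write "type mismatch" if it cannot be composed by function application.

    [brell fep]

type mismatch

[brell fep]: ((e→t)→t) with t — neither is a function whose domain matches the other; composition fails here.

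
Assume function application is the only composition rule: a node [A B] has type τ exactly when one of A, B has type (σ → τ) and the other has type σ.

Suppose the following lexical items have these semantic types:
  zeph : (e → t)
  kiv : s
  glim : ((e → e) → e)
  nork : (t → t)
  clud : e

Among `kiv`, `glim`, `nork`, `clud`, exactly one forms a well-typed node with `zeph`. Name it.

clud

kiv : s — neither side's domain matches the other.
glim : ((e → e) → e) — neither side's domain matches the other.
nork : (t → t) — neither side's domain matches the other.
clud — combines: zeph : (e → t) takes clud : e as argument, giving t.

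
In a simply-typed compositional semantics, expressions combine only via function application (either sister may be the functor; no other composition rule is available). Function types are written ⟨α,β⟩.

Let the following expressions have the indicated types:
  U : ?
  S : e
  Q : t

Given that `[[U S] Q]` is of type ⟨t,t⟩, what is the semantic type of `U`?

⟨e,⟨t,⟨t,t⟩⟩⟩

At [[U S] Q] (required: ⟨t,t⟩): Q is t, which is not a function with range ⟨t,t⟩; hence [U S] is the functor — type ⟨t,⟨t,t⟩⟩.
At [U S] (required: ⟨t,⟨t,t⟩⟩): S is e, which is not a function with range ⟨t,⟨t,t⟩⟩; hence U is the functor — type ⟨e,⟨t,⟨t,t⟩⟩⟩.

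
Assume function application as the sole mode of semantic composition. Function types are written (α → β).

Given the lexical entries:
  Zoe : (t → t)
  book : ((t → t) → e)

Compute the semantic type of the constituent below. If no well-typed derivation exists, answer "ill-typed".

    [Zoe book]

e

[Zoe book]: ((t → t) → e) applied to (t → t) yields e.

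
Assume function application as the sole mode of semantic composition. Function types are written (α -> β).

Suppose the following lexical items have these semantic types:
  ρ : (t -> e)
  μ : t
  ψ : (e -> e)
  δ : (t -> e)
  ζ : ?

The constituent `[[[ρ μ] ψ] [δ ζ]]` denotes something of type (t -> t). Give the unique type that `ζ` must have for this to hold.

[[[ρ μ] ψ] [δ ζ]] must have type (t -> t). The sister [[ρ μ] ψ] has type e; that is not a function onto (t -> t), so [δ ζ] must be the functor, of type (e -> (t -> t)).
[δ ζ] must have type (e -> (t -> t)). The sister δ has type (t -> e); that is not a function onto (e -> (t -> t)), so ζ must be the functor, of type ((t -> e) -> (e -> (t -> t))).

((t -> e) -> (e -> (t -> t)))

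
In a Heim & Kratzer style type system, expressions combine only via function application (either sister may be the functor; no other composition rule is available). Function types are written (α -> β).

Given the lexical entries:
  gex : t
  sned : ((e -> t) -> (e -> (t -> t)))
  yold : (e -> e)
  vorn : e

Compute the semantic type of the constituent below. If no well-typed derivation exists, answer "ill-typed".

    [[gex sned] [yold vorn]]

ill-typed

At [gex sned]: neither t nor ((e -> t) -> (e -> (t -> t))) can take the other as argument; the node is ill-typed.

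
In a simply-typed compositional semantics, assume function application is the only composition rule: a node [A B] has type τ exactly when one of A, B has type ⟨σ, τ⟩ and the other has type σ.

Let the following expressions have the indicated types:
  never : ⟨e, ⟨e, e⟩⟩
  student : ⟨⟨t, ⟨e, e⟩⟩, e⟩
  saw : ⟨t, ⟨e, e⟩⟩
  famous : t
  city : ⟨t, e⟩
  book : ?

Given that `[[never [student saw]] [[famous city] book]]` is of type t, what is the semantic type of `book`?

⟨e, ⟨⟨e, e⟩, t⟩⟩

[[never [student saw]] [[famous city] book]] is required to be t. [never [student saw]] : ⟨e, e⟩ cannot yield t as functor, so [[famous city] book] : ⟨⟨e, e⟩, t⟩.
[[famous city] book] is required to be ⟨⟨e, e⟩, t⟩. [famous city] : e cannot yield ⟨⟨e, e⟩, t⟩ as functor, so book : ⟨e, ⟨⟨e, e⟩, t⟩⟩.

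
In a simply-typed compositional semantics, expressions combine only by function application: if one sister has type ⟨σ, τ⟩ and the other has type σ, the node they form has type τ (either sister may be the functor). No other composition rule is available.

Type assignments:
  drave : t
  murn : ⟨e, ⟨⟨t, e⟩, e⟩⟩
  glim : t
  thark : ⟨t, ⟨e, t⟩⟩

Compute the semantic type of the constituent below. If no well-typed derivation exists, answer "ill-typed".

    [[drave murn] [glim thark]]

ill-typed

[drave murn]: t with ⟨e, ⟨⟨t, e⟩, e⟩⟩ — neither is a function whose domain matches the other; composition fails here.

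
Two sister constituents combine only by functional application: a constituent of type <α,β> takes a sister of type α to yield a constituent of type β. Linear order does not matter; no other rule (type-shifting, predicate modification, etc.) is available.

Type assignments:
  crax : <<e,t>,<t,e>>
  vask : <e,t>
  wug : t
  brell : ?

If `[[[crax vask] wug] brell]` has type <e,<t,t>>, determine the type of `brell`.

[[[crax vask] wug] brell] is required to be <e,<t,t>>. [[crax vask] wug] : e cannot yield <e,<t,t>> as functor, so brell : <e,<e,<t,t>>>.

<e,<e,<t,t>>>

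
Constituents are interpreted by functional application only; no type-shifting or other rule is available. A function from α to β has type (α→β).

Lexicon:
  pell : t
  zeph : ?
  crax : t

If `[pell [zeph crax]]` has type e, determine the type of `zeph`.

(t→(t→e))

At [pell [zeph crax]] (required: e): pell is t, which is not a function with range e; hence [zeph crax] is the functor — type (t→e).
At [zeph crax] (required: (t→e)): crax is t, which is not a function with range (t→e); hence zeph is the functor — type (t→(t→e)).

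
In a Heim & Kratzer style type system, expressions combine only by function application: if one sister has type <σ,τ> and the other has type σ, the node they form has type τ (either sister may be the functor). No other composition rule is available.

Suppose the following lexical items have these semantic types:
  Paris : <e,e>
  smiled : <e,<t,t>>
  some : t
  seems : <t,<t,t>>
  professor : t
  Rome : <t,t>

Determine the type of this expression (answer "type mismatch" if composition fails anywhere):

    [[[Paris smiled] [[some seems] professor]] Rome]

type mismatch

[Paris smiled]: <e,e> and <e,<t,t>> cannot combine by function application — type clash.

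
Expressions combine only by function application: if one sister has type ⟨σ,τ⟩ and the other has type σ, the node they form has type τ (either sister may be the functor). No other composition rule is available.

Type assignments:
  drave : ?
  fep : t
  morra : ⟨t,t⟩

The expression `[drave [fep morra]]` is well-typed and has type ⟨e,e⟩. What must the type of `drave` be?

⟨t,⟨e,e⟩⟩

At [drave [fep morra]] (required: ⟨e,e⟩): [fep morra] is t, which is not a function with range ⟨e,e⟩; hence drave is the functor — type ⟨t,⟨e,e⟩⟩.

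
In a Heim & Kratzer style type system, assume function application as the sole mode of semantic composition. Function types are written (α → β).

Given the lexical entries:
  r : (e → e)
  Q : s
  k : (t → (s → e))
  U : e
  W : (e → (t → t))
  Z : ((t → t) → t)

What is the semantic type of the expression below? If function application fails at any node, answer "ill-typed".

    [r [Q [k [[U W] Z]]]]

e

At [U W], W : (e → (t → t)) takes U : e, giving (t → t).
At [[U W] Z], Z : ((t → t) → t) takes [U W] : (t → t), giving t.
At [k [[U W] Z]], k : (t → (s → e)) takes [[U W] Z] : t, giving (s → e).
At [Q [k [[U W] Z]]], [k [[U W] Z]] : (s → e) takes Q : s, giving e.
At [r [Q [k [[U W] Z]]]], r : (e → e) takes [Q [k [[U W] Z]]] : e, giving e.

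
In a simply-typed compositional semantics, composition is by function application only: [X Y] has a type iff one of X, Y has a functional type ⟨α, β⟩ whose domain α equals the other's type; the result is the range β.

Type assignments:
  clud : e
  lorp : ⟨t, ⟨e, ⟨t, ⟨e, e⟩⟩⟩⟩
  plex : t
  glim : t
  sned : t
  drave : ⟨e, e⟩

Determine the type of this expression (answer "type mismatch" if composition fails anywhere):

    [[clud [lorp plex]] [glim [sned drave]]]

[lorp plex]: functor lorp : ⟨t, ⟨e, ⟨t, ⟨e, e⟩⟩⟩⟩, argument plex : t; result ⟨e, ⟨t, ⟨e, e⟩⟩⟩.
[clud [lorp plex]]: functor [lorp plex] : ⟨e, ⟨t, ⟨e, e⟩⟩⟩, argument clud : e; result ⟨t, ⟨e, e⟩⟩.
[sned drave]: t with ⟨e, e⟩ — neither is a function whose domain matches the other; composition fails here.

type mismatch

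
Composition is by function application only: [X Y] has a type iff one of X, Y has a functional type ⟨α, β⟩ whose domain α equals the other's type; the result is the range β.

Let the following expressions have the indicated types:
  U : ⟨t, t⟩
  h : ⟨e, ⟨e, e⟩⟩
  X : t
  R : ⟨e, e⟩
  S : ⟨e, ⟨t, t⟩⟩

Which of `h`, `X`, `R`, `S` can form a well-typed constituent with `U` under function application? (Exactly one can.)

X

h : ⟨e, ⟨e, e⟩⟩ — U needs t; h needs e; neither fits.
X — combines: U : ⟨t, t⟩ takes X : t as argument, giving t.
R : ⟨e, e⟩ — U needs t; R needs e; neither fits.
S : ⟨e, ⟨t, t⟩⟩ — U needs t; S needs e; neither fits.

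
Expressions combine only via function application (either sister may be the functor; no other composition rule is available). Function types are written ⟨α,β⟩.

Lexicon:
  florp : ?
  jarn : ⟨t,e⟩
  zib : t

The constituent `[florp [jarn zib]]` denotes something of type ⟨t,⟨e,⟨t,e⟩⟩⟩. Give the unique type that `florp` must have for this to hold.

[florp [jarn zib]] is required to be ⟨t,⟨e,⟨t,e⟩⟩⟩. [jarn zib] : e cannot yield ⟨t,⟨e,⟨t,e⟩⟩⟩ as functor, so florp : ⟨e,⟨t,⟨e,⟨t,e⟩⟩⟩⟩.

⟨e,⟨t,⟨e,⟨t,e⟩⟩⟩⟩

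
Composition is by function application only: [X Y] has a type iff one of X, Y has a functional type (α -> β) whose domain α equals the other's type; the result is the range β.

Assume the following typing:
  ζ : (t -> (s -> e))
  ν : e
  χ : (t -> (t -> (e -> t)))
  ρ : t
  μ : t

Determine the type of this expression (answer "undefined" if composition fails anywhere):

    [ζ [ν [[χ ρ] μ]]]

(s -> e)

At [χ ρ], χ : (t -> (t -> (e -> t))) takes ρ : t, giving (t -> (e -> t)).
At [[χ ρ] μ], [χ ρ] : (t -> (e -> t)) takes μ : t, giving (e -> t).
At [ν [[χ ρ] μ]], [[χ ρ] μ] : (e -> t) takes ν : e, giving t.
At [ζ [ν [[χ ρ] μ]]], ζ : (t -> (s -> e)) takes [ν [[χ ρ] μ]] : t, giving (s -> e).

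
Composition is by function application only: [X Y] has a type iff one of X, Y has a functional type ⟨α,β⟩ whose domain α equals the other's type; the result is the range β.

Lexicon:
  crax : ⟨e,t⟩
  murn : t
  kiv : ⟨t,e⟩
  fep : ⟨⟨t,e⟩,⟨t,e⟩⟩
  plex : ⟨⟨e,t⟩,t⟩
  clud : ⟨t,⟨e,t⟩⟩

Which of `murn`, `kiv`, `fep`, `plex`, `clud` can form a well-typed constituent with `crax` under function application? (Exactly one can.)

murn : t — no; crax wants e, and murn wants nothing (atomic).
kiv : ⟨t,e⟩ — no; crax wants e, and kiv wants t.
fep : ⟨⟨t,e⟩,⟨t,e⟩⟩ — no; crax wants e, and fep wants ⟨t,e⟩.
plex — combines: plex : ⟨⟨e,t⟩,t⟩ takes crax : ⟨e,t⟩ as argument, giving t.
clud : ⟨t,⟨e,t⟩⟩ — no; crax wants e, and clud wants t.

plex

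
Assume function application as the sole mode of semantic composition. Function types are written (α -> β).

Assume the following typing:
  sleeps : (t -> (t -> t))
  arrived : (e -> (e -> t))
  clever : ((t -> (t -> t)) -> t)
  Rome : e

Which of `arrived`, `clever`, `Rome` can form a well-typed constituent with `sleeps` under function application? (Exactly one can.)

arrived : (e -> (e -> t)) — does not combine with sleeps.
clever — combines: clever : ((t -> (t -> t)) -> t) takes sleeps : (t -> (t -> t)) as argument, giving t.
Rome : e — does not combine with sleeps.

clever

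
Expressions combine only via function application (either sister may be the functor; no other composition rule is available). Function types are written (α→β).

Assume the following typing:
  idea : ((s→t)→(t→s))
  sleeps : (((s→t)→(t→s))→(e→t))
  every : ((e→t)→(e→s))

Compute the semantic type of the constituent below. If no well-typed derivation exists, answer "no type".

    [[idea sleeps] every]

(e→s)

[idea sleeps]: sleeps is (((s→t)→(t→s))→(e→t)), idea is ((s→t)→(t→s)); result (e→t).
[[idea sleeps] every]: every is ((e→t)→(e→s)), [idea sleeps] is (e→t); result (e→s).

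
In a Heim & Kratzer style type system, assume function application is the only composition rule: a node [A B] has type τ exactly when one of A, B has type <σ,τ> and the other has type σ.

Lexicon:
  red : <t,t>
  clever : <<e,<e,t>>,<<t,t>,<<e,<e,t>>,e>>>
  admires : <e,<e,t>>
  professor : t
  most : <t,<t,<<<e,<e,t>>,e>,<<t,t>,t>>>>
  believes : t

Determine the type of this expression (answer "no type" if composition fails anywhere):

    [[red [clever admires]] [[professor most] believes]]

<<t,t>,t>

[clever admires]: functor clever : <<e,<e,t>>,<<t,t>,<<e,<e,t>>,e>>>, argument admires : <e,<e,t>>; result <<t,t>,<<e,<e,t>>,e>>.
[red [clever admires]]: functor [clever admires] : <<t,t>,<<e,<e,t>>,e>>, argument red : <t,t>; result <<e,<e,t>>,e>.
[professor most]: functor most : <t,<t,<<<e,<e,t>>,e>,<<t,t>,t>>>>, argument professor : t; result <t,<<<e,<e,t>>,e>,<<t,t>,t>>>.
[[professor most] believes]: functor [professor most] : <t,<<<e,<e,t>>,e>,<<t,t>,t>>>, argument believes : t; result <<<e,<e,t>>,e>,<<t,t>,t>>.
[[red [clever admires]] [[professor most] believes]]: functor [[professor most] believes] : <<<e,<e,t>>,e>,<<t,t>,t>>, argument [red [clever admires]] : <<e,<e,t>>,e>; result <<t,t>,t>.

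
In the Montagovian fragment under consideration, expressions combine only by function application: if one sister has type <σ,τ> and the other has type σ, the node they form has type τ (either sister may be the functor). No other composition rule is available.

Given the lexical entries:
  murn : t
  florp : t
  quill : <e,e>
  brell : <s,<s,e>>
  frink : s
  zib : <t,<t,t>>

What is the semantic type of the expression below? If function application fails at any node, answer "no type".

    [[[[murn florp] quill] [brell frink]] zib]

[murn florp]: t with t — neither is a function whose domain matches the other; composition fails here.

no type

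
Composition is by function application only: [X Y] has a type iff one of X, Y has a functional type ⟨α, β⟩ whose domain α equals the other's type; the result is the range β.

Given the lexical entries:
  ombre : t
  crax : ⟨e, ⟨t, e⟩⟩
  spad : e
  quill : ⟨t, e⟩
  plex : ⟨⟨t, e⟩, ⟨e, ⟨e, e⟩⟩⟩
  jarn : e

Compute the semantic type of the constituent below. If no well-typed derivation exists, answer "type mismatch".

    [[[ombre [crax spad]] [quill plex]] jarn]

[crax spad]: ⟨e, ⟨t, e⟩⟩ applied to e yields ⟨t, e⟩.
[ombre [crax spad]]: ⟨t, e⟩ applied to t yields e.
[quill plex]: ⟨⟨t, e⟩, ⟨e, ⟨e, e⟩⟩⟩ applied to ⟨t, e⟩ yields ⟨e, ⟨e, e⟩⟩.
[[ombre [crax spad]] [quill plex]]: ⟨e, ⟨e, e⟩⟩ applied to e yields ⟨e, e⟩.
[[[ombre [crax spad]] [quill plex]] jarn]: ⟨e, e⟩ applied to e yields e.

e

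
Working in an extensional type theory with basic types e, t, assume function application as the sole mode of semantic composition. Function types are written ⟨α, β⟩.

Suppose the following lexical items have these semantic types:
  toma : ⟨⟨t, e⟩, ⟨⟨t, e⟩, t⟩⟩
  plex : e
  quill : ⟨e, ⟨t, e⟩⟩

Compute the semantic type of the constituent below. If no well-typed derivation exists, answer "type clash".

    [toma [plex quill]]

At [plex quill], quill : ⟨e, ⟨t, e⟩⟩ takes plex : e, giving ⟨t, e⟩.
At [toma [plex quill]], toma : ⟨⟨t, e⟩, ⟨⟨t, e⟩, t⟩⟩ takes [plex quill] : ⟨t, e⟩, giving ⟨⟨t, e⟩, t⟩.

⟨⟨t, e⟩, t⟩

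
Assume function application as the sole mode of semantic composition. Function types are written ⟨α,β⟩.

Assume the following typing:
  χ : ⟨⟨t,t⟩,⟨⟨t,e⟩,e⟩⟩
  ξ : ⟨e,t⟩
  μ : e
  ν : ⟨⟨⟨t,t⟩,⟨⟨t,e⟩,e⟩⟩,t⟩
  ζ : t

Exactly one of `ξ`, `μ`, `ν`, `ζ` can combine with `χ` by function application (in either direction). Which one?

ξ : ⟨e,t⟩ — does not combine with χ.
μ : e — does not combine with χ.
ν — combines: ν : ⟨⟨⟨t,t⟩,⟨⟨t,e⟩,e⟩⟩,t⟩ takes χ : ⟨⟨t,t⟩,⟨⟨t,e⟩,e⟩⟩ as argument, giving t.
ζ : t — does not combine with χ.

ν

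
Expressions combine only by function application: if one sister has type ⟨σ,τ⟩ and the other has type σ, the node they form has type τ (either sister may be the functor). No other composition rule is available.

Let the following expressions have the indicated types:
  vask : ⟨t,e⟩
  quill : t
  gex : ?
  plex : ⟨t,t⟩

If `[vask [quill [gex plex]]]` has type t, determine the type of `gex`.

⟨⟨t,t⟩,⟨t,⟨⟨t,e⟩,t⟩⟩⟩

[vask [quill [gex plex]]] is required to be t. vask : ⟨t,e⟩ cannot yield t as functor, so [quill [gex plex]] : ⟨⟨t,e⟩,t⟩.
[quill [gex plex]] is required to be ⟨⟨t,e⟩,t⟩. quill : t cannot yield ⟨⟨t,e⟩,t⟩ as functor, so [gex plex] : ⟨t,⟨⟨t,e⟩,t⟩⟩.
[gex plex] is required to be ⟨t,⟨⟨t,e⟩,t⟩⟩. plex : ⟨t,t⟩ cannot yield ⟨t,⟨⟨t,e⟩,t⟩⟩ as functor, so gex : ⟨⟨t,t⟩,⟨t,⟨⟨t,e⟩,t⟩⟩⟩.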